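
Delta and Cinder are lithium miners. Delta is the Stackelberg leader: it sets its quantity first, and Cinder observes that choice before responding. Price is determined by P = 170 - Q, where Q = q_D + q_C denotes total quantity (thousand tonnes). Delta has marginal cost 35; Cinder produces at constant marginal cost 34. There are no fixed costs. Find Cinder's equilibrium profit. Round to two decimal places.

1190.25

The follower Cinder best-responds to any q_D: π_C = (170 - Q)q_C - 34q_C.
Setting the follower's marginal profit to zero, 136 - q_D - 2q_C = 0, i.e. q_C = (136 - q_D)/2.
Delta substitutes q_C(q_D) into its own profit: π_D = q_D(170 - q_D - (136 - q_D)/2) - 35q_D = (102 - (1/2)q_D)q_D - 35q_D.
Leader FOC: 67 - q_D = 0, so q_D = 67.
Then q_C = (136 - 67)/2 = 69/2.
Price P = 170 - 203/2 = 137/2.
Cinder's profit: (137/2 - 34)·(69/2) = 1190.2500.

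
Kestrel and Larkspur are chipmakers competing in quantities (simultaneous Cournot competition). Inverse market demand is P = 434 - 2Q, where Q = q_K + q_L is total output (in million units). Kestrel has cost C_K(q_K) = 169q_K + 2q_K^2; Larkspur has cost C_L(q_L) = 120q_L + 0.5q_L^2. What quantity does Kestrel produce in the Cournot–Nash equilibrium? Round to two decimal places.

19.36

Kestrel's profit: π_K = (434 - 2Q)q_K - (169q_K + 2q_K²). Setting ∂π_K/∂q_K = 0: 265 - 8q_K - 2(q_L) = 0.
Larkspur's first-order condition: 314 - 5q_L - 2(q_K) = 0.
Best responses: q_K = (265 - 2q_L)/8, q_L = (314 - 2q_K)/5.
Substituting one into the other gives q_K = 697/36 and q_L = 991/18.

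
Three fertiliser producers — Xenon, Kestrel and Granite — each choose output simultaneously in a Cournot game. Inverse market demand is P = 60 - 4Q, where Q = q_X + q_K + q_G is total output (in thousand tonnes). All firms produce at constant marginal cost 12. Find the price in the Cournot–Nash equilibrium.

24

Each firm earns π_i = (60 - 4Q)q_i - 12q_i.
Setting ∂π_i/∂q_i = 0 with rivals' quantities fixed: 48 - 8q_i - 4·Σ_{j≠i} q_j = 0.
With identical firms every q_j equals q_i, so Σ_{j≠i} q_j = 2q_i and 48 = 16q_i, giving q_i = 3.
Total output Q = 9, so price P = 60 - 4·9 = 24.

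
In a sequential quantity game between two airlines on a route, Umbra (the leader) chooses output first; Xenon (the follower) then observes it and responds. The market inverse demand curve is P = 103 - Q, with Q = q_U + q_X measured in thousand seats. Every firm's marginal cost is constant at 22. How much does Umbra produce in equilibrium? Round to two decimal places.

40.50

Solve by backward induction. Given q_U, the follower Xenon maximises π_X = (103 - q_U - q_X)q_X - 22q_X.
Setting the follower's marginal profit to zero, 81 - q_U - 2q_X = 0, i.e. q_X = (81 - q_U)/2.
Umbra substitutes q_X(q_U) into its own profit: π_U = q_U(103 - q_U - (81 - q_U)/2) - 22q_U = (125/2 - (1/2)q_U)q_U - 22q_U.
The leader's first-order condition 81/2 - q_U = 0 yields q_U = 81/2.
Then q_X = (81 - 81/2)/2 = 81/4.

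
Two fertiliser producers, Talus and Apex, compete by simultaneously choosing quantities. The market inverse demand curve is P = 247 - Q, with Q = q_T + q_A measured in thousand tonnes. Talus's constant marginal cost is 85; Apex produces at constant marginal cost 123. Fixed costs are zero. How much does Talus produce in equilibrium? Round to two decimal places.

66.67

Talus's profit: π_T = (247 - Q)q_T - (85q_T). Setting ∂π_T/∂q_T = 0: 162 - 2q_T - (q_A) = 0.
Apex's profit: π_A = (247 - Q)q_A - (123q_A). Setting ∂π_A/∂q_A = 0: 124 - 2q_A - (q_T) = 0.
So q_T = (162 - q_A)/2 and q_A = (124 - q_T)/2.
Substituting one into the other gives q_T = 200/3 and q_A = 86/3.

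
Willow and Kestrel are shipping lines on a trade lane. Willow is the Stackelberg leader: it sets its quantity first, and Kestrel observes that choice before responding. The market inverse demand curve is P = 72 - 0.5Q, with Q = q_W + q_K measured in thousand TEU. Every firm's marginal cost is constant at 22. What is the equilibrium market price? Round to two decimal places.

Solve by backward induction. Given q_W, the follower Kestrel maximises π_K = (72 - (1/2)q_W - (1/2)q_K)q_K - 22q_K.
Follower FOC: 50 - (1/2)q_W - q_K = 0, so q_K(q_W) = (50 - (1/2)q_W).
Willow substitutes q_K(q_W) into its own profit: π_W = q_W(72 - (1/2)q_W - (50 - (1/2)q_W)/2) - 22q_W = (47 - (1/4)q_W)q_W - 22q_W.
Leader FOC: 25 - (1/2)q_W = 0, so q_W = 50.
Then q_K = (50 - (1/2)·50) = 25.
Total output Q = 75, so price P = 72 - (1/2)·75 = 69/2.

34.50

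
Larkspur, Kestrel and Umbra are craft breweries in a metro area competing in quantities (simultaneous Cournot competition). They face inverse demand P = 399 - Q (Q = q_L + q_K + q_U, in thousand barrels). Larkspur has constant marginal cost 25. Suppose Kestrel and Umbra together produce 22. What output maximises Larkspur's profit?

With rivals' combined output fixed at 22, Larkspur's profit is π_L = (399 - 22 - q_L)q_L - (25q_L) = (377 - q_L)q_L - (25q_L).
∂π_L/∂q_L = 352 - 2q_L = 0, so q_L = 176.

176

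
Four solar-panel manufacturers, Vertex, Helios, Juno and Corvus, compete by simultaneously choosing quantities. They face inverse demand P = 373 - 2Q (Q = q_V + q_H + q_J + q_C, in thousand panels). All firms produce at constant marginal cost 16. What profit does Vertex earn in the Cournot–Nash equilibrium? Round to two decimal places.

A representative firm's profit is π_i = q_i(373 - 2Q) - 16q_i.
First-order condition (treating rivals' output as given): 357 - 4q_i - 2·Σ_{j≠i} q_j = 0.
By symmetry each firm produces the same amount; substituting Σ_{j≠i} q_j = 3q_i yields q_i = 357/10.
Price P = 373 - 2·(714/5) = 437/5.
Vertex's profit: (437/5 - 16)·(357/10) = 2548.9800.

2548.98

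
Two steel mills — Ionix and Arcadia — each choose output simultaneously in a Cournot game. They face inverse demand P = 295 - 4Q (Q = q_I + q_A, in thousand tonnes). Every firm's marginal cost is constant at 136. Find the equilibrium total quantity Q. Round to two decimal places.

26.50

Each firm earns π_i = (295 - 4Q)q_i - 136q_i.
First-order condition (treating rivals' output as given): 159 - 8q_i - 4q_j = 0.
By symmetry each firm produces the same amount; substituting q_j = q_i yields q_i = 159/12 = 53/4.
Total output Q = 53/4 + 53/4 = 53/2.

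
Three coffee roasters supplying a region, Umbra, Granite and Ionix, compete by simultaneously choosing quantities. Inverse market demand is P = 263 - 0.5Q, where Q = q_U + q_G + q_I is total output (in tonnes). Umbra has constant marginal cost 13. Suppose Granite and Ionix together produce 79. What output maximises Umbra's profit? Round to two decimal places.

With rivals' combined output fixed at 79, Umbra's profit is π_U = (263 - (1/2)·79 - (1/2)q_U)q_U - (13q_U) = (447/2 - (1/2)q_U)q_U - (13q_U).
∂π_U/∂q_U = 421/2 - q_U = 0, so q_U = 421/2.

210.50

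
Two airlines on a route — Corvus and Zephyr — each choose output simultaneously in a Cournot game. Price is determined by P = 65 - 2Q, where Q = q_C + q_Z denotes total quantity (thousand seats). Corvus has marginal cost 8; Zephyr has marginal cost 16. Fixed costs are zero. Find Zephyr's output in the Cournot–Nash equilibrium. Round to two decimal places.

6.83

Corvus's profit: π_C = (65 - 2Q)q_C - (8q_C). Setting ∂π_C/∂q_C = 0: 57 - 4q_C - 2(q_Z) = 0.
Zephyr's first-order condition: 49 - 4q_Z - 2(q_C) = 0.
So q_C = (57 - 2q_Z)/4 and q_Z = (49 - 2q_C)/4.
Solving the pair: q_C = 65/6, q_Z = 41/6.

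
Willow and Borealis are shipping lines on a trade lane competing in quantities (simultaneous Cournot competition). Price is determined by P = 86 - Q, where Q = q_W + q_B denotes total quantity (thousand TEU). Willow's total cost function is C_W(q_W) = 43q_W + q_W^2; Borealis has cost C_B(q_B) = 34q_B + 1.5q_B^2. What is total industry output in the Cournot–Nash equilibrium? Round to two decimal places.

17.26

Willow's profit: π_W = (86 - Q)q_W - (43q_W + q_W²). Setting ∂π_W/∂q_W = 0: 43 - 4q_W - (q_B) = 0.
Borealis's first-order condition: 52 - 5q_B - (q_W) = 0.
Rearranging gives the reaction functions q_W = (43 - q_B)/4 and q_B = (52 - q_W)/5.
Substituting one into the other gives q_W = 163/19 and q_B = 165/19.
Total output Q = 163/19 + 165/19 = 328/19.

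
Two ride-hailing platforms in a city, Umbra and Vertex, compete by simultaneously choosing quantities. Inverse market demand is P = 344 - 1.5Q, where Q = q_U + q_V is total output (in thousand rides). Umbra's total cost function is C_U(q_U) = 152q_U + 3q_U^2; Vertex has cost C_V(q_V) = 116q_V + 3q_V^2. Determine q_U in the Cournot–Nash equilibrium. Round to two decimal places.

17.60

Umbra's profit: π_U = (344 - 1.5Q)q_U - (152q_U + 3q_U²). Setting ∂π_U/∂q_U = 0: 192 - 9q_U - (3/2)(q_V) = 0.
Vertex's first-order condition: 228 - 9q_V - (3/2)(q_U) = 0.
Best responses: q_U = (192 - (3/2)q_V)/9, q_V = (228 - (3/2)q_U)/9.
Solving the pair: q_U = 88/5, q_V = 112/5.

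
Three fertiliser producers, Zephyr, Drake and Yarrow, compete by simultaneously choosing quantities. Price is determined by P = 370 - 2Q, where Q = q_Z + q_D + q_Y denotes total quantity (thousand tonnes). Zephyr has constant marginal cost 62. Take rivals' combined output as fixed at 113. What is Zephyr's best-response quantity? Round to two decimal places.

20.50

With rivals' combined output fixed at 113, Zephyr's profit is π_Z = (370 - 2·113 - 2q_Z)q_Z - (62q_Z) = (144 - 2q_Z)q_Z - (62q_Z).
∂π_Z/∂q_Z = 82 - 4q_Z = 0, so q_Z = 41/2.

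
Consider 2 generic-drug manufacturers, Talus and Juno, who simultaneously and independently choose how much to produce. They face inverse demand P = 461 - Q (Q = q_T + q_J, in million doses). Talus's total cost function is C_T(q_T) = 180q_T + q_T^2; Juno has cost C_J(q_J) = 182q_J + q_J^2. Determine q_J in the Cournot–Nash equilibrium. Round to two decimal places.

55.67

Talus's profit: π_T = (461 - Q)q_T - (180q_T + q_T²). Setting ∂π_T/∂q_T = 0: 281 - 4q_T - (q_J) = 0.
Juno's first-order condition: 279 - 4q_J - (q_T) = 0.
Rearranging gives the reaction functions q_T = (281 - q_J)/4 and q_J = (279 - q_T)/4.
Substituting one into the other gives q_T = 169/3 and q_J = 167/3.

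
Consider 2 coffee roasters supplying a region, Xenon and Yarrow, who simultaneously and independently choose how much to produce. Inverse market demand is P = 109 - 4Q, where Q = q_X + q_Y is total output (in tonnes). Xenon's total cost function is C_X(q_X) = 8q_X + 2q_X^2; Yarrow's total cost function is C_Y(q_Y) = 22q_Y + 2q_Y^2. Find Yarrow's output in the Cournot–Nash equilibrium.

Xenon's profit: π_X = (109 - 4Q)q_X - (8q_X + 2q_X²). Setting ∂π_X/∂q_X = 0: 101 - 12q_X - 4(q_Y) = 0.
Yarrow's first-order condition: 87 - 12q_Y - 4(q_X) = 0.
So q_X = (101 - 4q_Y)/12 and q_Y = (87 - 4q_X)/12.
Solving the pair: q_X = 27/4, q_Y = 5.

5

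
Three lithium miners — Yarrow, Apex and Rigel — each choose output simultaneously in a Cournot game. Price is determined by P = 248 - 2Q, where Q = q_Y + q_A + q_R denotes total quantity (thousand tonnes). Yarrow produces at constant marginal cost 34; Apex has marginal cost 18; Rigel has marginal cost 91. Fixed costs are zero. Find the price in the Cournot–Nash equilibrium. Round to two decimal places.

97.75

Yarrow's profit: π_Y = (248 - 2Q)q_Y - (34q_Y). Setting ∂π_Y/∂q_Y = 0: 214 - 4q_Y - 2(q_A + q_R) = 0.
Apex's first-order condition: 230 - 4q_A - 2(q_Y + q_R) = 0.
Rigel's first-order condition: 157 - 4q_R - 2(q_Y + q_A) = 0.
Adding the 3 first-order conditions: 601 − 8Q = 0, so Q = 601/8.
Back-substituting: q_Y = (214 − 601/4)/2 = 255/8, q_A = (230 − 601/4)/2 = 319/8, q_R = (157 − 601/4)/2 = 27/8.
Total output Q = 601/8, so price P = 248 - 2·(601/8) = 391/4.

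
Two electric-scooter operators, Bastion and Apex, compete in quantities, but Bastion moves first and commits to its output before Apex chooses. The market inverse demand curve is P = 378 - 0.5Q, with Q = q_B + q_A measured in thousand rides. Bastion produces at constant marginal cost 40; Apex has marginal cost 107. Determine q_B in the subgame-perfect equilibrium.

Solve by backward induction. Given q_B, the follower Apex maximises π_A = (378 - (1/2)q_B - (1/2)q_A)q_A - 107q_A.
∂π_A/∂q_A = 271 - (1/2)q_B - q_A = 0 gives the reaction function q_A = (271 - (1/2)q_B).
The leader anticipates this reaction. Substituting into P = 378 - 0.5Q gives P = 485/2 - (1/4)q_B, so π_B = (485/2 - (1/4)q_B)q_B - 40q_B.
Maximising: ∂π_B/∂q_B = 405/2 - (1/2)q_B = 0, giving q_B = 405.
Then q_A = (271 - (1/2)·405) = 137/2.

405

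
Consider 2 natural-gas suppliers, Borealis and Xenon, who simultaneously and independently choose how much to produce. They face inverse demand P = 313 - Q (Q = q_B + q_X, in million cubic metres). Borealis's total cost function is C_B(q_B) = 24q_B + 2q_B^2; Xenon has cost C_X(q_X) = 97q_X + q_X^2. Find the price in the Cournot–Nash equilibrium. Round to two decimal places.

Borealis's profit: π_B = (313 - Q)q_B - (24q_B + 2q_B²). Setting ∂π_B/∂q_B = 0: 289 - 6q_B - (q_X) = 0.
Xenon's profit: π_X = (313 - Q)q_X - (97q_X + q_X²). Setting ∂π_X/∂q_X = 0: 216 - 4q_X - (q_B) = 0.
So q_B = (289 - q_X)/6 and q_X = (216 - q_B)/4.
Solving the pair: q_B = 940/23, q_X = 1007/23.
Total output Q = 1947/23, so price P = 313 - 1947/23 = 228.3478.

228.35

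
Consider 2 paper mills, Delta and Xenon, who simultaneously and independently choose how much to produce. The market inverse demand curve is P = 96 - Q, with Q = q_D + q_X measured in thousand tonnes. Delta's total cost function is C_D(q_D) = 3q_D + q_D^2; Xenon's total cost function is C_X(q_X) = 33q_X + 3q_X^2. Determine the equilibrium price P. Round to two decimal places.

68.90

Delta's profit: π_D = (96 - Q)q_D - (3q_D + q_D²). Setting ∂π_D/∂q_D = 0: 93 - 4q_D - (q_X) = 0.
Xenon's first-order condition: 63 - 8q_X - (q_D) = 0.
So q_D = (93 - q_X)/4 and q_X = (63 - q_D)/8.
Solving the pair: q_D = 681/31, q_X = 159/31.
Total output Q = 840/31, so price P = 96 - 840/31 = 68.9032.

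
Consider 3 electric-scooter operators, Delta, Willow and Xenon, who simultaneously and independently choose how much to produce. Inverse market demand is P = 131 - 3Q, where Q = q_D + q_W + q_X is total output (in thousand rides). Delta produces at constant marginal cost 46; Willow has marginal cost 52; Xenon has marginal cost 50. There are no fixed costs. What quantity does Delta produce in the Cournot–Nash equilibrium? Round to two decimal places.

Delta's profit: π_D = (131 - 3Q)q_D - (46q_D). Setting ∂π_D/∂q_D = 0: 85 - 6q_D - 3(q_W + q_X) = 0.
Willow's profit: π_W = (131 - 3Q)q_W - (52q_W). Setting ∂π_W/∂q_W = 0: 79 - 6q_W - 3(q_D + q_X) = 0.
Xenon's profit: π_X = (131 - 3Q)q_X - (50q_X). Setting ∂π_X/∂q_X = 0: 81 - 6q_X - 3(q_D + q_W) = 0.
Adding the 3 first-order conditions: 245 − 12Q = 0, so Q = 245/12.
Back-substituting: q_D = (85 − 245/4)/3 = 95/12, q_W = (79 − 245/4)/3 = 71/12, q_X = (81 − 245/4)/3 = 79/12.

7.92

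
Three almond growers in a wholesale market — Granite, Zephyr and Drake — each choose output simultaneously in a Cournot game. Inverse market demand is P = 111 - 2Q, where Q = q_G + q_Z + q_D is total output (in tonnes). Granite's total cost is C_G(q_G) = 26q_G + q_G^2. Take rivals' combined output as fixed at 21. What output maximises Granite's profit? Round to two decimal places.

With rivals' combined output fixed at 21, Granite's profit is π_G = (111 - 2·21 - 2q_G)q_G - (26q_G + q_G²) = (69 - 2q_G)q_G - (26q_G + q_G²).
∂π_G/∂q_G = 43 - 6q_G = 0, so q_G = 43/6.

7.17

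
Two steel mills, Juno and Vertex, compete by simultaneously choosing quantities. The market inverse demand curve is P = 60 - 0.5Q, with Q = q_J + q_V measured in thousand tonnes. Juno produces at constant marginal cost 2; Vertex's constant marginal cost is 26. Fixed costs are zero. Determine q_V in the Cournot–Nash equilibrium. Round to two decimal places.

6.67

Juno's profit: π_J = (60 - 0.5Q)q_J - (2q_J). Setting ∂π_J/∂q_J = 0: 58 - q_J - (1/2)(q_V) = 0.
Vertex's profit: π_V = (60 - 0.5Q)q_V - (26q_V). Setting ∂π_V/∂q_V = 0: 34 - q_V - (1/2)(q_J) = 0.
Rearranging gives the reaction functions q_J = (58 - (1/2)q_V) and q_V = (34 - (1/2)q_J).
Substituting one into the other gives q_J = 164/3 and q_V = 20/3.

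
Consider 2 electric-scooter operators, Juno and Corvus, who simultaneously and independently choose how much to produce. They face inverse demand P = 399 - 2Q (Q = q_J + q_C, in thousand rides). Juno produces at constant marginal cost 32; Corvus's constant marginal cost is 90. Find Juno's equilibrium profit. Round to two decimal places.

Juno's profit: π_J = (399 - 2Q)q_J - (32q_J). Setting ∂π_J/∂q_J = 0: 367 - 4q_J - 2(q_C) = 0.
Corvus's profit: π_C = (399 - 2Q)q_C - (90q_C). Setting ∂π_C/∂q_C = 0: 309 - 4q_C - 2(q_J) = 0.
Best responses: q_J = (367 - 2q_C)/4, q_C = (309 - 2q_J)/4.
Substituting one into the other gives q_J = 425/6 and q_C = 251/6.
Price P = 399 - 2·(338/3) = 521/3.
Juno's profit: (521/3 - 32)·(425/6) = 10034.7222.

10034.72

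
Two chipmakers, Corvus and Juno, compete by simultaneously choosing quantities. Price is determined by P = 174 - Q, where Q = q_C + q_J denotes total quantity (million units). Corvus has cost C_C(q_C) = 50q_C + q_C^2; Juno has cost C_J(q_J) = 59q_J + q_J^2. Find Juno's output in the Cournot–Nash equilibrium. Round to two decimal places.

Corvus's profit: π_C = (174 - Q)q_C - (50q_C + q_C²). Setting ∂π_C/∂q_C = 0: 124 - 4q_C - (q_J) = 0.
Juno's first-order condition: 115 - 4q_J - (q_C) = 0.
So q_C = (124 - q_J)/4 and q_J = (115 - q_C)/4.
Solving the pair: q_C = 127/5, q_J = 112/5.

22.40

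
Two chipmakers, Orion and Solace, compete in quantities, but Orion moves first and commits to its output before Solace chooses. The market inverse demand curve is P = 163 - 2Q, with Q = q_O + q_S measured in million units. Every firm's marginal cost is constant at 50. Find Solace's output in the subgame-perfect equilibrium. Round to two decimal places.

14.13

The follower Solace best-responds to any q_O: π_S = (163 - 2Q)q_S - 50q_S.
∂π_S/∂q_S = 113 - 2q_O - 4q_S = 0 gives the reaction function q_S = (113 - 2q_O)/4.
Orion substitutes q_S(q_O) into its own profit: π_O = q_O(163 - 2q_O - (113 - 2q_O)/2) - 50q_O = (213/2 - q_O)q_O - 50q_O.
Maximising: ∂π_O/∂q_O = 113/2 - 2q_O = 0, giving q_O = 113/4.
Then q_S = (113 - 2·(113/4))/4 = 113/8.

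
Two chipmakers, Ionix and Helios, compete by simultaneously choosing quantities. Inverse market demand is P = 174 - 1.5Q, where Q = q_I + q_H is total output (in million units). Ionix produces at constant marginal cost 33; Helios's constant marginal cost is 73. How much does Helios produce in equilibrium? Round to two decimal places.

13.56

Ionix's profit: π_I = (174 - 1.5Q)q_I - (33q_I). Setting ∂π_I/∂q_I = 0: 141 - 3q_I - (3/2)(q_H) = 0.
Helios's profit: π_H = (174 - 1.5Q)q_H - (73q_H). Setting ∂π_H/∂q_H = 0: 101 - 3q_H - (3/2)(q_I) = 0.
So q_I = (141 - (3/2)q_H)/3 and q_H = (101 - (3/2)q_I)/3.
Substituting one into the other gives q_I = 362/9 and q_H = 122/9.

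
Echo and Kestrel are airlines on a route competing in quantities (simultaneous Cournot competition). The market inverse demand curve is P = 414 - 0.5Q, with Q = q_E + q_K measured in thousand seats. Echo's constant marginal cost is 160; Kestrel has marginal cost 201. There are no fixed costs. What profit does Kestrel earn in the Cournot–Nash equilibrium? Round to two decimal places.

Echo's profit: π_E = (414 - 0.5Q)q_E - (160q_E). Setting ∂π_E/∂q_E = 0: 254 - q_E - (1/2)(q_K) = 0.
Kestrel's first-order condition: 213 - q_K - (1/2)(q_E) = 0.
So q_E = (254 - (1/2)q_K) and q_K = (213 - (1/2)q_E).
Solving the pair: q_E = 590/3, q_K = 344/3.
Price P = 414 - (1/2)·(934/3) = 775/3.
Kestrel's profit: (775/3 - 201)·(344/3) = 6574.2222.

6574.22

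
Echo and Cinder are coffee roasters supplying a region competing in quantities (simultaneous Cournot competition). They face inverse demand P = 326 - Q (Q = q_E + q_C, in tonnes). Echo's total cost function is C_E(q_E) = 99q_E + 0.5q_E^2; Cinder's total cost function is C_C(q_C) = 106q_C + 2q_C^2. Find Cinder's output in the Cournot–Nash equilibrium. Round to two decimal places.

25.47

Echo's profit: π_E = (326 - Q)q_E - (99q_E + (1/2)q_E²). Setting ∂π_E/∂q_E = 0: 227 - 3q_E - (q_C) = 0.
Cinder's first-order condition: 220 - 6q_C - (q_E) = 0.
Best responses: q_E = (227 - q_C)/3, q_C = (220 - q_E)/6.
Substituting one into the other gives q_E = 1142/17 and q_C = 433/17.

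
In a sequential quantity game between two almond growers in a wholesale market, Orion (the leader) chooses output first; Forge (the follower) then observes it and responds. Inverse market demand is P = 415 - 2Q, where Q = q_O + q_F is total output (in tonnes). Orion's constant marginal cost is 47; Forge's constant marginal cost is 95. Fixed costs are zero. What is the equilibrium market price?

151

Solve by backward induction. Given q_O, the follower Forge maximises π_F = (415 - 2q_O - 2q_F)q_F - 95q_F.
Follower FOC: 320 - 2q_O - 4q_F = 0, so q_F(q_O) = (320 - 2q_O)/4.
Orion substitutes q_F(q_O) into its own profit: π_O = q_O(415 - 2q_O - (320 - 2q_O)/2) - 47q_O = (255 - q_O)q_O - 47q_O.
Leader FOC: 208 - 2q_O = 0, so q_O = 104.
Then q_F = (320 - 2·104)/4 = 28.
Total output Q = 132, so price P = 415 - 2·132 = 151.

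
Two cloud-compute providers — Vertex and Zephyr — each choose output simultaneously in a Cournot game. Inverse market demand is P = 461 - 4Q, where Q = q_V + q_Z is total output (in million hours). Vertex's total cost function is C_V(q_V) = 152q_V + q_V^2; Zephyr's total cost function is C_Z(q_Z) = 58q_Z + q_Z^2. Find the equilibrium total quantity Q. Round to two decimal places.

Vertex's profit: π_V = (461 - 4Q)q_V - (152q_V + q_V²). Setting ∂π_V/∂q_V = 0: 309 - 10q_V - 4(q_Z) = 0.
Zephyr's profit: π_Z = (461 - 4Q)q_Z - (58q_Z + q_Z²). Setting ∂π_Z/∂q_Z = 0: 403 - 10q_Z - 4(q_V) = 0.
So q_V = (309 - 4q_Z)/10 and q_Z = (403 - 4q_V)/10.
Substituting one into the other gives q_V = 739/42 and q_Z = 1397/42.
Total output Q = 739/42 + 1397/42 = 356/7.

50.86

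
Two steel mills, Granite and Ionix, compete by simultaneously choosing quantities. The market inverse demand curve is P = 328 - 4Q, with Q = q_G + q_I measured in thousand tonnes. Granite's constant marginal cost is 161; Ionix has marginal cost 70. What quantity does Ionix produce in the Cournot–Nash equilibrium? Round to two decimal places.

29.08

Granite's profit: π_G = (328 - 4Q)q_G - (161q_G). Setting ∂π_G/∂q_G = 0: 167 - 8q_G - 4(q_I) = 0.
Ionix's profit: π_I = (328 - 4Q)q_I - (70q_I). Setting ∂π_I/∂q_I = 0: 258 - 8q_I - 4(q_G) = 0.
Best responses: q_G = (167 - 4q_I)/8, q_I = (258 - 4q_G)/8.
Substituting one into the other gives q_G = 19/3 and q_I = 349/12.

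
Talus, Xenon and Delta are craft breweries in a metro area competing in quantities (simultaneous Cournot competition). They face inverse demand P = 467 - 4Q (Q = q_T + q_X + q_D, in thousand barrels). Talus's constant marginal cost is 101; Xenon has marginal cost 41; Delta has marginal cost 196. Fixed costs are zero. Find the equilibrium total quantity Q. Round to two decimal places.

66.44

Talus's profit: π_T = (467 - 4Q)q_T - (101q_T). Setting ∂π_T/∂q_T = 0: 366 - 8q_T - 4(q_X + q_D) = 0.
Xenon's profit: π_X = (467 - 4Q)q_X - (41q_X). Setting ∂π_X/∂q_X = 0: 426 - 8q_X - 4(q_T + q_D) = 0.
Delta's profit: π_D = (467 - 4Q)q_D - (196q_D). Setting ∂π_D/∂q_D = 0: 271 - 8q_D - 4(q_T + q_X) = 0.
Summing all 3 equations gives 1063 − 16Q = 0, hence Q = 1063/16.
Back-substituting: q_T = (366 − 1063/4)/4 = 401/16, q_X = (426 − 1063/4)/4 = 641/16, q_D = (271 − 1063/4)/4 = 21/16.
Total output Q = 401/16 + 641/16 + 21/16 = 1063/16.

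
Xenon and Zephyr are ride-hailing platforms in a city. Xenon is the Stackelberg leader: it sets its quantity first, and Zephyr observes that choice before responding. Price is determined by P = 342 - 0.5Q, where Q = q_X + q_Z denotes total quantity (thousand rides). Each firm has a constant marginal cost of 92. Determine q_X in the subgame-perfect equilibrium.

The follower Zephyr best-responds to any q_X: π_Z = (342 - 0.5Q)q_Z - 92q_Z.
∂π_Z/∂q_Z = 250 - (1/2)q_X - q_Z = 0 gives the reaction function q_Z = (250 - (1/2)q_X).
The leader anticipates this reaction. Substituting into P = 342 - 0.5Q gives P = 217 - (1/4)q_X, so π_X = (217 - (1/4)q_X)q_X - 92q_X.
Maximising: ∂π_X/∂q_X = 125 - (1/2)q_X = 0, giving q_X = 250.
Then q_Z = (250 - (1/2)·250) = 125.

250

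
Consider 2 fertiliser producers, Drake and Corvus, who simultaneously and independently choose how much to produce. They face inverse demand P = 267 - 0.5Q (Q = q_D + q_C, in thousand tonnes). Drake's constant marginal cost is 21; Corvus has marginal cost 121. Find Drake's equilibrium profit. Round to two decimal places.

Drake's profit: π_D = (267 - 0.5Q)q_D - (21q_D). Setting ∂π_D/∂q_D = 0: 246 - q_D - (1/2)(q_C) = 0.
Corvus's first-order condition: 146 - q_C - (1/2)(q_D) = 0.
Rearranging gives the reaction functions q_D = (246 - (1/2)q_C) and q_C = (146 - (1/2)q_D).
Substituting one into the other gives q_D = 692/3 and q_C = 92/3.
Price P = 267 - (1/2)·(784/3) = 409/3.
Drake's profit: (409/3 - 21)·(692/3) = 26603.5556.

26603.56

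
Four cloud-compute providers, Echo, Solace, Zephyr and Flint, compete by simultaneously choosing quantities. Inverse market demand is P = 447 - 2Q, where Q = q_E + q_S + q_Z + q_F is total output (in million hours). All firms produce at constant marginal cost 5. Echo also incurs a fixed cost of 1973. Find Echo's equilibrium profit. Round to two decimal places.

A representative firm's profit is π_i = q_i(447 - 2Q) - 5q_i.
Setting ∂π_i/∂q_i = 0 with rivals' quantities fixed: 442 - 4q_i - 2·Σ_{j≠i} q_j = 0.
By symmetry each firm produces the same amount; substituting Σ_{j≠i} q_j = 3q_i yields q_i = 442/10 = 221/5.
Price P = 447 - 2·(884/5) = 467/5.
Echo's profit: (467/5 - 5)·(221/5) - 1973 = 1934.2800.

1934.28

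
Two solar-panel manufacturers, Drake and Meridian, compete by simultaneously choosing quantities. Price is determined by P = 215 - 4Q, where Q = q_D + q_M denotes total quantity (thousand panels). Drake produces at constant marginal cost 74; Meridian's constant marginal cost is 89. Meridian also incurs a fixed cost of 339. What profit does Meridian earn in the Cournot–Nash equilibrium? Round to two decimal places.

3.25

Drake's profit: π_D = (215 - 4Q)q_D - (74q_D). Setting ∂π_D/∂q_D = 0: 141 - 8q_D - 4(q_M) = 0.
Meridian's first-order condition: 126 - 8q_M - 4(q_D) = 0.
Rearranging gives the reaction functions q_D = (141 - 4q_M)/8 and q_M = (126 - 4q_D)/8.
Solving the pair: q_D = 13, q_M = 37/4.
Price P = 215 - 4·(89/4) = 126.
Meridian's profit: (126 - 89)·(37/4) - 339 = 13/4.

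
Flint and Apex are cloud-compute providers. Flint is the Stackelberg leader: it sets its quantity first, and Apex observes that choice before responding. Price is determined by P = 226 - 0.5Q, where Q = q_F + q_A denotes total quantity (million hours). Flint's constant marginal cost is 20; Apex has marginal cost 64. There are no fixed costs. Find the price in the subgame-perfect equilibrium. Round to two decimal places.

82.50

Solve by backward induction. Given q_F, the follower Apex maximises π_A = (226 - (1/2)q_F - (1/2)q_A)q_A - 64q_A.
Setting the follower's marginal profit to zero, 162 - (1/2)q_F - q_A = 0, i.e. q_A = (162 - (1/2)q_F).
The leader anticipates this reaction. Substituting into P = 226 - 0.5Q gives P = 145 - (1/4)q_F, so π_F = (145 - (1/4)q_F)q_F - 20q_F.
Leader FOC: 125 - (1/2)q_F = 0, so q_F = 250.
Then q_A = (162 - (1/2)·250) = 37.
Total output Q = 287, so price P = 226 - (1/2)·287 = 165/2.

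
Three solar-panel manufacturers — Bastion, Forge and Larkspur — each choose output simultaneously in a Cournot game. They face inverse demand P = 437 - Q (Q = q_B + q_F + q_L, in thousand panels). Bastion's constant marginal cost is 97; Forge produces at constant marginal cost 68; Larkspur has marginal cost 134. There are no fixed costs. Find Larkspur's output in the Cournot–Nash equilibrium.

Bastion's profit: π_B = (437 - Q)q_B - (97q_B). Setting ∂π_B/∂q_B = 0: 340 - 2q_B - (q_F + q_L) = 0.
Forge's first-order condition: 369 - 2q_F - (q_B + q_L) = 0.
Larkspur's first-order condition: 303 - 2q_L - (q_B + q_F) = 0.
Adding the 3 first-order conditions: 1012 − 4Q = 0, so Q = 253.
Back-substituting: q_B = (340 − 253) = 87, q_F = (369 − 253) = 116, q_L = (303 − 253) = 50.

50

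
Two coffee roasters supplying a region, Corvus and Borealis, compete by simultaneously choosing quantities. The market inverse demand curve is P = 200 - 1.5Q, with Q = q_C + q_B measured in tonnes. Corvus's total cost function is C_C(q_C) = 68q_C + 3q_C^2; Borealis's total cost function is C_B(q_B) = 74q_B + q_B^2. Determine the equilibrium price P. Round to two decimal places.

Corvus's profit: π_C = (200 - 1.5Q)q_C - (68q_C + 3q_C²). Setting ∂π_C/∂q_C = 0: 132 - 9q_C - (3/2)(q_B) = 0.
Borealis's first-order condition: 126 - 5q_B - (3/2)(q_C) = 0.
Rearranging gives the reaction functions q_C = (132 - (3/2)q_B)/9 and q_B = (126 - (3/2)q_C)/5.
Substituting one into the other gives q_C = 628/57 and q_B = 416/19.
Total output Q = 1876/57, so price P = 200 - (3/2)·(1876/57) = 150.6316.

150.63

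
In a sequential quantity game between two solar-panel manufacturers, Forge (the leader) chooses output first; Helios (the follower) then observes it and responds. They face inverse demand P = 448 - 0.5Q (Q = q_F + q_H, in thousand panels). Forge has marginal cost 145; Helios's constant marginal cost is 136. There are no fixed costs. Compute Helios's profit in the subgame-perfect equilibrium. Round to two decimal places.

Solve by backward induction. Given q_F, the follower Helios maximises π_H = (448 - (1/2)q_F - (1/2)q_H)q_H - 136q_H.
Setting the follower's marginal profit to zero, 312 - (1/2)q_F - q_H = 0, i.e. q_H = (312 - (1/2)q_F).
Forge substitutes q_H(q_F) into its own profit: π_F = q_F(448 - (1/2)q_F - (312 - (1/2)q_F)/2) - 145q_F = (292 - (1/4)q_F)q_F - 145q_F.
The leader's first-order condition 147 - (1/2)q_F = 0 yields q_F = 294.
Then q_H = (312 - (1/2)·294) = 165.
Price P = 448 - (1/2)·459 = 437/2.
Helios's profit: (437/2 - 136)·165 = 13612.5000.

13612.50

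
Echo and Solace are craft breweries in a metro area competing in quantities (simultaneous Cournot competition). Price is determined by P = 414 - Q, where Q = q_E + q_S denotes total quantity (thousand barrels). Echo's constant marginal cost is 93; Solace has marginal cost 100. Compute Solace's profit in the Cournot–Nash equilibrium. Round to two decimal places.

Echo's profit: π_E = (414 - Q)q_E - (93q_E). Setting ∂π_E/∂q_E = 0: 321 - 2q_E - (q_S) = 0.
Solace's profit: π_S = (414 - Q)q_S - (100q_S). Setting ∂π_S/∂q_S = 0: 314 - 2q_S - (q_E) = 0.
Best responses: q_E = (321 - q_S)/2, q_S = (314 - q_E)/2.
Substituting one into the other gives q_E = 328/3 and q_S = 307/3.
Price P = 414 - 635/3 = 607/3.
Solace's profit: (607/3 - 100)·(307/3) = 10472.1111.

10472.11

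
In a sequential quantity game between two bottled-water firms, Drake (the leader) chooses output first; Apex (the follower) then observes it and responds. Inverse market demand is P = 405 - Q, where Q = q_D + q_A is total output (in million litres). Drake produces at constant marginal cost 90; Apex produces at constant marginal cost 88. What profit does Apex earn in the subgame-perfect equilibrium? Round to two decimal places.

6440.06

The follower Apex best-responds to any q_D: π_A = (405 - Q)q_A - 88q_A.
Setting the follower's marginal profit to zero, 317 - q_D - 2q_A = 0, i.e. q_A = (317 - q_D)/2.
Drake substitutes q_A(q_D) into its own profit: π_D = q_D(405 - q_D - (317 - q_D)/2) - 90q_D = (493/2 - (1/2)q_D)q_D - 90q_D.
The leader's first-order condition 313/2 - q_D = 0 yields q_D = 313/2.
Then q_A = (317 - 313/2)/2 = 321/4.
Price P = 405 - 947/4 = 673/4.
Apex's profit: (673/4 - 88)·(321/4) = 6440.0625.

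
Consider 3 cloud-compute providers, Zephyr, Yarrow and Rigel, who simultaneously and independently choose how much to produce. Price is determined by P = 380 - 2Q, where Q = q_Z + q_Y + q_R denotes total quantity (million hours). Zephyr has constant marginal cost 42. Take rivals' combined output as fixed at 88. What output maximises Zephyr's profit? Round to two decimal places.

40.50

With rivals' combined output fixed at 88, Zephyr's profit is π_Z = (380 - 2·88 - 2q_Z)q_Z - (42q_Z) = (204 - 2q_Z)q_Z - (42q_Z).
∂π_Z/∂q_Z = 162 - 4q_Z = 0, so q_Z = 81/2.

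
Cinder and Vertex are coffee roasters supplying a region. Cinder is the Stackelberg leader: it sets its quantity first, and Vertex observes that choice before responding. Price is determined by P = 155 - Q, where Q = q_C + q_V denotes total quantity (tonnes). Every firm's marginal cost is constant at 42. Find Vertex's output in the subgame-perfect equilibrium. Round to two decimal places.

The follower Vertex best-responds to any q_C: π_V = (155 - Q)q_V - 42q_V.
Follower FOC: 113 - q_C - 2q_V = 0, so q_V(q_C) = (113 - q_C)/2.
Cinder substitutes q_V(q_C) into its own profit: π_C = q_C(155 - q_C - (113 - q_C)/2) - 42q_C = (197/2 - (1/2)q_C)q_C - 42q_C.
Maximising: ∂π_C/∂q_C = 113/2 - q_C = 0, giving q_C = 113/2.
Then q_V = (113 - 113/2)/2 = 113/4.

28.25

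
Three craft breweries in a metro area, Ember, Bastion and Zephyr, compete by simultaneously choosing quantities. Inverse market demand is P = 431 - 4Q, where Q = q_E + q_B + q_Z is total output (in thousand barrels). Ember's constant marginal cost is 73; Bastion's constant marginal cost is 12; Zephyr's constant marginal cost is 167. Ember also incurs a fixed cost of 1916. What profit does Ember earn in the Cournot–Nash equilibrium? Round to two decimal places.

472.77

Ember's profit: π_E = (431 - 4Q)q_E - (73q_E). Setting ∂π_E/∂q_E = 0: 358 - 8q_E - 4(q_B + q_Z) = 0.
Bastion's first-order condition: 419 - 8q_B - 4(q_E + q_Z) = 0.
Zephyr's first-order condition: 264 - 8q_Z - 4(q_E + q_B) = 0.
Adding the 3 conditions: 1041 − 8Q − 8Q = 0, i.e. Q = 1041/16.
Back-substituting: q_E = (358 − 1041/4)/4 = 391/16, q_B = (419 − 1041/4)/4 = 635/16, q_Z = (264 − 1041/4)/4 = 15/16.
Price P = 431 - 4·(1041/16) = 683/4.
Ember's profit: (683/4 - 73)·(391/16) - 1916 = 472.7656.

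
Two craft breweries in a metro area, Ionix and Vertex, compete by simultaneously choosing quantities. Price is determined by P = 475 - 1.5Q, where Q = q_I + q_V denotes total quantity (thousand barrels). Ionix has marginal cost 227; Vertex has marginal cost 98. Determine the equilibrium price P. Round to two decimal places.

Ionix's profit: π_I = (475 - 1.5Q)q_I - (227q_I). Setting ∂π_I/∂q_I = 0: 248 - 3q_I - (3/2)(q_V) = 0.
Vertex's profit: π_V = (475 - 1.5Q)q_V - (98q_V). Setting ∂π_V/∂q_V = 0: 377 - 3q_V - (3/2)(q_I) = 0.
So q_I = (248 - (3/2)q_V)/3 and q_V = (377 - (3/2)q_I)/3.
Solving the pair: q_I = 238/9, q_V = 1012/9.
Total output Q = 1250/9, so price P = 475 - (3/2)·(1250/9) = 800/3.

266.67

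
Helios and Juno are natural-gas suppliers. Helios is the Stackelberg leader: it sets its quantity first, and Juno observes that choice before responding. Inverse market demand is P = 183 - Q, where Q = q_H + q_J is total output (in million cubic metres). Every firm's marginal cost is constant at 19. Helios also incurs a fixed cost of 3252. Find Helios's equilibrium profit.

The follower Juno best-responds to any q_H: π_J = (183 - Q)q_J - 19q_J.
Follower FOC: 164 - q_H - 2q_J = 0, so q_J(q_H) = (164 - q_H)/2.
Helios substitutes q_J(q_H) into its own profit: π_H = q_H(183 - q_H - (164 - q_H)/2) - 19q_H = (101 - (1/2)q_H)q_H - 19q_H.
The leader's first-order condition 82 - q_H = 0 yields q_H = 82.
Then q_J = (164 - 82)/2 = 41.
Price P = 183 - 123 = 60.
Helios's profit: (60 - 19)·82 - 3252 = 110.

110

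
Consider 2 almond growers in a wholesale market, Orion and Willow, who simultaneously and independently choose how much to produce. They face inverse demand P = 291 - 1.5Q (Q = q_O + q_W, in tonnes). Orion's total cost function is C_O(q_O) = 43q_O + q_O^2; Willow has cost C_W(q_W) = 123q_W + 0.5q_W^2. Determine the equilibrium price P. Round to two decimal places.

Orion's profit: π_O = (291 - 1.5Q)q_O - (43q_O + q_O²). Setting ∂π_O/∂q_O = 0: 248 - 5q_O - (3/2)(q_W) = 0.
Willow's first-order condition: 168 - 4q_W - (3/2)(q_O) = 0.
So q_O = (248 - (3/2)q_W)/5 and q_W = (168 - (3/2)q_O)/4.
Solving the pair: q_O = 41.6901, q_W = 1872/71.
Total output Q = 68.0563, so price P = 291 - (3/2)·68.0563 = 188.9155.

188.92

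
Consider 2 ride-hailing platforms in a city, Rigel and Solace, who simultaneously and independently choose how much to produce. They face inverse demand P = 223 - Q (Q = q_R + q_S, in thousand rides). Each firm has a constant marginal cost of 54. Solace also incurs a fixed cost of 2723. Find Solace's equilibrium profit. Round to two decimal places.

450.44

Each firm earns π_i = (223 - Q)q_i - 54q_i.
First-order condition (treating rivals' output as given): 169 - 2q_i - q_j = 0.
With identical firms every q_j equals q_i, so q_j = q_i and 169 = 3q_i, giving q_i = 169/3.
Price P = 223 - 338/3 = 331/3.
Solace's profit: (331/3 - 54)·(169/3) - 2723 = 450.4444.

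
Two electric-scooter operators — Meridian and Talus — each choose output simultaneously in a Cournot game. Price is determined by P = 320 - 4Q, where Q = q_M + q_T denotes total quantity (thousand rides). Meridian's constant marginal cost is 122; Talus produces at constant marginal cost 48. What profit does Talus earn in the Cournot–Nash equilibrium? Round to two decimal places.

Meridian's profit: π_M = (320 - 4Q)q_M - (122q_M). Setting ∂π_M/∂q_M = 0: 198 - 8q_M - 4(q_T) = 0.
Talus's first-order condition: 272 - 8q_T - 4(q_M) = 0.
Rearranging gives the reaction functions q_M = (198 - 4q_T)/8 and q_T = (272 - 4q_M)/8.
Solving the pair: q_M = 31/3, q_T = 173/6.
Price P = 320 - 4·(235/6) = 490/3.
Talus's profit: (490/3 - 48)·(173/6) = 3325.4444.

3325.44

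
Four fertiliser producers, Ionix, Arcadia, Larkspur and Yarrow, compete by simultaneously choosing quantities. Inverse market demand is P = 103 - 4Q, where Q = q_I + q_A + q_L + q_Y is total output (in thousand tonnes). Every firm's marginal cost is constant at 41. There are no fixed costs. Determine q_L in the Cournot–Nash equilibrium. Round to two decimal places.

3.10

Each firm earns π_i = (103 - 4Q)q_i - 41q_i.
First-order condition (treating rivals' output as given): 62 - 8q_i - 4·Σ_{j≠i} q_j = 0.
By symmetry each firm produces the same amount; substituting Σ_{j≠i} q_j = 3q_i yields q_i = 62/20 = 31/10.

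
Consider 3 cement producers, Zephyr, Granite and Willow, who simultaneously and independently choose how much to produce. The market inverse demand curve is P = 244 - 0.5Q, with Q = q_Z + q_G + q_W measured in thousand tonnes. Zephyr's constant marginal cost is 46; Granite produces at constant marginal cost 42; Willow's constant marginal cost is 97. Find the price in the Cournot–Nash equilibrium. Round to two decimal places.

107.25

Zephyr's profit: π_Z = (244 - 0.5Q)q_Z - (46q_Z). Setting ∂π_Z/∂q_Z = 0: 198 - q_Z - (1/2)(q_G + q_W) = 0.
Granite's profit: π_G = (244 - 0.5Q)q_G - (42q_G). Setting ∂π_G/∂q_G = 0: 202 - q_G - (1/2)(q_Z + q_W) = 0.
Willow's first-order condition: 147 - q_W - (1/2)(q_Z + q_G) = 0.
Adding the 3 first-order conditions: 547 − 2Q = 0, so Q = 547/2.
Back-substituting: q_Z = (198 − 547/4)/(1/2) = 245/2, q_G = (202 − 547/4)/(1/2) = 261/2, q_W = (147 − 547/4)/(1/2) = 41/2.
Total output Q = 547/2, so price P = 244 - (1/2)·(547/2) = 429/4.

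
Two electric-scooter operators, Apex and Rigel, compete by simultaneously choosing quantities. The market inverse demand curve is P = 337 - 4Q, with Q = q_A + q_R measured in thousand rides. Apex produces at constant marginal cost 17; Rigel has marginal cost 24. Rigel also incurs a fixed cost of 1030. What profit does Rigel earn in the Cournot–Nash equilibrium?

1571

Apex's profit: π_A = (337 - 4Q)q_A - (17q_A). Setting ∂π_A/∂q_A = 0: 320 - 8q_A - 4(q_R) = 0.
Rigel's profit: π_R = (337 - 4Q)q_R - (24q_R). Setting ∂π_R/∂q_R = 0: 313 - 8q_R - 4(q_A) = 0.
Rearranging gives the reaction functions q_A = (320 - 4q_R)/8 and q_R = (313 - 4q_A)/8.
Substituting one into the other gives q_A = 109/4 and q_R = 51/2.
Price P = 337 - 4·(211/4) = 126.
Rigel's profit: (126 - 24)·(51/2) - 1030 = 1571.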